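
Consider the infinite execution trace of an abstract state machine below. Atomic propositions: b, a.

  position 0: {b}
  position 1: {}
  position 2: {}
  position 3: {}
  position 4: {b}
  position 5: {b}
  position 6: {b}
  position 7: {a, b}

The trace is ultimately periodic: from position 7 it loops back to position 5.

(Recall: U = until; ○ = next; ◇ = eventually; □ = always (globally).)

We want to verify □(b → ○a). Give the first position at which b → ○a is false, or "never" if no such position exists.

At position 0 the labels are {b} and the next position 1 has {}, so b → ○a is false there. This is the first violation.

0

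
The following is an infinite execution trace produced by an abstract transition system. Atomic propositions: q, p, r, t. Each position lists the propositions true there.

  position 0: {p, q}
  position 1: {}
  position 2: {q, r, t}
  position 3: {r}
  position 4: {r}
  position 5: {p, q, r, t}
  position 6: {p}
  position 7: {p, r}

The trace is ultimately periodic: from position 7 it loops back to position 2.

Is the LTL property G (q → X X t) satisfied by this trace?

q → X X t must hold at every position from 0 onward. It fails at position 2, so G (q → X X t) is false.
Positions where q holds: 0, 2, 5.
Check X X t at each: 0→ok, 2→fails, 5→fails.

Does not hold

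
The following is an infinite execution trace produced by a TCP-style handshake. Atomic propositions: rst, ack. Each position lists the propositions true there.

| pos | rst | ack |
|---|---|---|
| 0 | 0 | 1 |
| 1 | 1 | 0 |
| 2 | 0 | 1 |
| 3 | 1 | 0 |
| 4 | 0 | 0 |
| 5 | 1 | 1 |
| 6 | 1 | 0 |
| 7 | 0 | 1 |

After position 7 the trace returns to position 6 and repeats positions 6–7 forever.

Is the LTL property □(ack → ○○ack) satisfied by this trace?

No

ack → ○○ack must hold at every position from 0 onward. It fails at position 2, so □(ack → ○○ack) is false.
Positions where ack holds: 0, 2, 5, 7.
Check ○○ack at each: 0→ok, 2→fails, 5→ok, 7→ok.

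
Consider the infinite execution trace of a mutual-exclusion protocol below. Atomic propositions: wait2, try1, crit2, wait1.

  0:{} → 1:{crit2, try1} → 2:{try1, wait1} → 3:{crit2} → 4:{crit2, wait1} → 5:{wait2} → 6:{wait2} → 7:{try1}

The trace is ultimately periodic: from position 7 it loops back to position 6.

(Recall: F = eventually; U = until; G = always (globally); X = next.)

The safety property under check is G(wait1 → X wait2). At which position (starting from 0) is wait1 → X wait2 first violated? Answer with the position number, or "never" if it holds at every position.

Check wait1 → X wait2 at each position in order: 0 ✓, 1 ✓.
At position 2 the labels are {try1, wait1} and the next position 3 has {crit2}, so wait1 → X wait2 is false there. This is the first violation.

2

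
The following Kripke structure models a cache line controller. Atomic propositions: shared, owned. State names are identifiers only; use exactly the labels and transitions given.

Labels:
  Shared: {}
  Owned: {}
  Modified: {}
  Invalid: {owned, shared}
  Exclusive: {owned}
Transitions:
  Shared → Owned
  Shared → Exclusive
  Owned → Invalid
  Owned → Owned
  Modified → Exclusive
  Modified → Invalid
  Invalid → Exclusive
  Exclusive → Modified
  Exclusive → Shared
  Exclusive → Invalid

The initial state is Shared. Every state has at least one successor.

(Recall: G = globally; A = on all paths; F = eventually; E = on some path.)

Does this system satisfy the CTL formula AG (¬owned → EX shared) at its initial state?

Does not hold

States satisfying ¬owned → EX shared: {Owned, Modified, Invalid, Exclusive}.
States satisfying AG (¬owned → EX shared): ∅.
Shared is reachable from Shared and violates ¬owned → EX shared, so AG fails at Shared.
Shared ∉ Sat(AG (¬owned → EX shared)).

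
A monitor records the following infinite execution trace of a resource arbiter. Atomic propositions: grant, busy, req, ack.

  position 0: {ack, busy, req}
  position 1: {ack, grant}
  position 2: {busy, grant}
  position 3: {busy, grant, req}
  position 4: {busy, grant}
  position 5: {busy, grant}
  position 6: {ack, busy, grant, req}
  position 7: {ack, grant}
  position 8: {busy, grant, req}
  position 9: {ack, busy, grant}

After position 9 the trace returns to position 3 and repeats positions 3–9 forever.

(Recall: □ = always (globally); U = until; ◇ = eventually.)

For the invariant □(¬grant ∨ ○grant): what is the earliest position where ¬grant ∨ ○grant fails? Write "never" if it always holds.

never

¬grant ∨ ○grant holds at every position 0..9, and those are all the positions the trace ever visits, so the invariant □(¬grant ∨ ○grant) is never violated.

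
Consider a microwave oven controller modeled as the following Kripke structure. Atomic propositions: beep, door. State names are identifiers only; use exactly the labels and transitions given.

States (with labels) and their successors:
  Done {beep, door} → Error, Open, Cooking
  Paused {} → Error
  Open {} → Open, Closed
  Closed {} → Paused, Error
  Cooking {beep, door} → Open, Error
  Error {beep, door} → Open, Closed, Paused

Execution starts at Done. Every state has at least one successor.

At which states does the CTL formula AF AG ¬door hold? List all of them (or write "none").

States satisfying AG ¬door: ∅.
States satisfying AF AG ¬door: ∅.

none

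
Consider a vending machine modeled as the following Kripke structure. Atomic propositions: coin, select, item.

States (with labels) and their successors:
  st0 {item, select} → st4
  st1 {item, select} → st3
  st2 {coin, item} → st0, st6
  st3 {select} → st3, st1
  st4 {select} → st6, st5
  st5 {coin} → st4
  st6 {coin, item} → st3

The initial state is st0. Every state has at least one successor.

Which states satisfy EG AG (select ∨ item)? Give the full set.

States satisfying AG (select ∨ item): {st1, st3, st6}.
States satisfying EG AG (select ∨ item): {st1, st3, st6}.

{st1, st3, st6}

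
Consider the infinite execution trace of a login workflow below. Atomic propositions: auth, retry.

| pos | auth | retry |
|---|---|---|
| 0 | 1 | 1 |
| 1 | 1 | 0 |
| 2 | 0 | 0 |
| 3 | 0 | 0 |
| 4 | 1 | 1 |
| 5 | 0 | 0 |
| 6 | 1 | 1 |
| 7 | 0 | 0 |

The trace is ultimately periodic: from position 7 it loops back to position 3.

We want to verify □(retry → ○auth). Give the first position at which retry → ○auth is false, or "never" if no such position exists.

4

Check retry → ○auth at each position in order: 0 ✓, 1 ✓, 2 ✓, 3 ✓.
At position 4 the labels are {auth, retry} and the next position 5 has {}, so retry → ○auth is false there. This is the first violation.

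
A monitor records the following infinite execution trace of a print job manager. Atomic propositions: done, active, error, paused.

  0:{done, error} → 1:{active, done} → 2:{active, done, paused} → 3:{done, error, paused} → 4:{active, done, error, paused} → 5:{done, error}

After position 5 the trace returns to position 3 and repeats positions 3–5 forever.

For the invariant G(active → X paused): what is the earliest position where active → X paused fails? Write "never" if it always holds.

Check active → X paused at each position in order: 0 ✓, 1 ✓, 2 ✓, 3 ✓.
At position 4 the labels are {active, done, error, paused} and the next position 5 has {done, error}, so active → X paused is false there. This is the first violation.

4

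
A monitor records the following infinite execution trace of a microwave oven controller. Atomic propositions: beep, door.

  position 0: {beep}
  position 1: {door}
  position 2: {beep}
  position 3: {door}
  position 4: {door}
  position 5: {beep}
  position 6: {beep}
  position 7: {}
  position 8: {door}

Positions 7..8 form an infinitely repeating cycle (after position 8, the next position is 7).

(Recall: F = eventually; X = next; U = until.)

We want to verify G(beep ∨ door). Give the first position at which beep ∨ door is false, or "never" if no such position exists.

7

Check beep ∨ door at each position in order: 0 ✓, 1 ✓, 2 ✓, 3 ✓, 4 ✓, 5 ✓, 6 ✓.
At position 7 the labels are {}, so beep ∨ door is false there. This is the first violation.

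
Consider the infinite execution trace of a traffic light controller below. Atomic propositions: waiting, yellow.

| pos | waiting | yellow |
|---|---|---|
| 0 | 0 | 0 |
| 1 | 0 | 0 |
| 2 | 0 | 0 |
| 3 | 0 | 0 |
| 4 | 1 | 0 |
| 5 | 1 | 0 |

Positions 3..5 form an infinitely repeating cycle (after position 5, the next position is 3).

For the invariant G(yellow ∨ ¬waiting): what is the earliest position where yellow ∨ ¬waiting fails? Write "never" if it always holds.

4

Check yellow ∨ ¬waiting at each position in order: 0 ✓, 1 ✓, 2 ✓, 3 ✓.
At position 4 the labels are {waiting}, so yellow ∨ ¬waiting is false there. This is the first violation.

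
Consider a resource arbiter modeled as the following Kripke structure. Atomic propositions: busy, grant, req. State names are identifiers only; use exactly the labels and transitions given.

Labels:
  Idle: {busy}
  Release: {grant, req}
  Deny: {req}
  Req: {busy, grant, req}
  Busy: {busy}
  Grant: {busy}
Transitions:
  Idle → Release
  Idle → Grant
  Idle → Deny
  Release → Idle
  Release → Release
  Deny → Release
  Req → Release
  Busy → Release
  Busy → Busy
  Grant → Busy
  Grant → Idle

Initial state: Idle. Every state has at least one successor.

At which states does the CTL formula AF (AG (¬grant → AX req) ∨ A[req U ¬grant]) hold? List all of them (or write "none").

{Idle, Deny, Busy, Grant}

States satisfying AG (¬grant → AX req) ∨ A[req U ¬grant]: {Idle, Deny, Busy, Grant}.
States satisfying AF (AG (¬grant → AX req) ∨ A[req U ¬grant]): {Idle, Deny, Busy, Grant}.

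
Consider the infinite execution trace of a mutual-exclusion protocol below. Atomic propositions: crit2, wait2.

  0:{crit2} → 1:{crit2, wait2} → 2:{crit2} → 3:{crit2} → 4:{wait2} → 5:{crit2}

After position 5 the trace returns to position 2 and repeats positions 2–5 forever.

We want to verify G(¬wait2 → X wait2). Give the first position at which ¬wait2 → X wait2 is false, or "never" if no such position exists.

Check ¬wait2 → X wait2 at each position in order: 0 ✓, 1 ✓.
At position 2 the labels are {crit2} and the next position 3 has {crit2}, so ¬wait2 → X wait2 is false there. This is the first violation.

2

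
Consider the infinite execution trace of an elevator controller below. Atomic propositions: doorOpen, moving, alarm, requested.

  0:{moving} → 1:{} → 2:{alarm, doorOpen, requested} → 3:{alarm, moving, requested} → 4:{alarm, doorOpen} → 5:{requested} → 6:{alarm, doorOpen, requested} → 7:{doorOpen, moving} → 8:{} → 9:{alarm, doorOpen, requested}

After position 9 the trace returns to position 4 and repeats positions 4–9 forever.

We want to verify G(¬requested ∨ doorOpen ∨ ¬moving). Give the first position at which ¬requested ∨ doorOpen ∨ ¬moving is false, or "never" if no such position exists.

3

Check ¬requested ∨ doorOpen ∨ ¬moving at each position in order: 0 ✓, 1 ✓, 2 ✓.
At position 3 the labels are {alarm, moving, requested}, so ¬requested ∨ doorOpen ∨ ¬moving is false there. This is the first violation.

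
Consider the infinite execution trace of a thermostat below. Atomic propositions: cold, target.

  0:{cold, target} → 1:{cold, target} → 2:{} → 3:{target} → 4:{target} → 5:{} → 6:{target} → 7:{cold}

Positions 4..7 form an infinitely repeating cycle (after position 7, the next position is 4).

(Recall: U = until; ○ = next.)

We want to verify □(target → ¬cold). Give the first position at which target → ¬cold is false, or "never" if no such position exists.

0

At position 0 the labels are {cold, target}, so target → ¬cold is false there. This is the first violation.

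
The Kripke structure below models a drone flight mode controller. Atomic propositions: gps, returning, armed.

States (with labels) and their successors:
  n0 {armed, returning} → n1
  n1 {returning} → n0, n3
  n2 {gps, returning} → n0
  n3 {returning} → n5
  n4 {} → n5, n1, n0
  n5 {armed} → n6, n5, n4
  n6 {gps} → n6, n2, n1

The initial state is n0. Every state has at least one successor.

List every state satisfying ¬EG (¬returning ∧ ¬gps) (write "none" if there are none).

{n0, n1, n2, n3, n6}

States satisfying ¬returning ∧ ¬gps: {n4, n5}.
States satisfying EG (¬returning ∧ ¬gps): {n4, n5}.
States satisfying ¬EG (¬returning ∧ ¬gps): {n0, n1, n2, n3, n6}.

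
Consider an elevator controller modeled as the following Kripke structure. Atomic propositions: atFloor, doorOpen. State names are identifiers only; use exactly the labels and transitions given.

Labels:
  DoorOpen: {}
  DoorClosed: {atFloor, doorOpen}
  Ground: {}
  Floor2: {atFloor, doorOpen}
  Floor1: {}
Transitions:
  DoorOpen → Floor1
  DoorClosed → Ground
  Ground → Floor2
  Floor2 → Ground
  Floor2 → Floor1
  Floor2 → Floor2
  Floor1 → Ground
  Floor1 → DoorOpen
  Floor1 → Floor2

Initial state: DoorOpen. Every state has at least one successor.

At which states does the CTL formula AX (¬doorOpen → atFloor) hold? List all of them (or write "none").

{Ground}

States satisfying ¬doorOpen → atFloor: {DoorClosed, Floor2}.
States satisfying AX (¬doorOpen → atFloor): {Ground}.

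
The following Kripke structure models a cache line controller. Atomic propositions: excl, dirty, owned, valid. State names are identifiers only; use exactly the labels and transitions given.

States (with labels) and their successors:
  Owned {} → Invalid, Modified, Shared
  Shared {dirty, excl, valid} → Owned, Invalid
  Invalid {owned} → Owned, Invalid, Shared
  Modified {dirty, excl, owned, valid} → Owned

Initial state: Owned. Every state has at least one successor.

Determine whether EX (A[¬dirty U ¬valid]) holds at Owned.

Yes

States satisfying A[¬dirty U ¬valid]: {Owned, Invalid}.
States satisfying EX (A[¬dirty U ¬valid]): {Owned, Shared, Invalid, Modified}.
Owned ∈ Sat(EX (A[¬dirty U ¬valid])).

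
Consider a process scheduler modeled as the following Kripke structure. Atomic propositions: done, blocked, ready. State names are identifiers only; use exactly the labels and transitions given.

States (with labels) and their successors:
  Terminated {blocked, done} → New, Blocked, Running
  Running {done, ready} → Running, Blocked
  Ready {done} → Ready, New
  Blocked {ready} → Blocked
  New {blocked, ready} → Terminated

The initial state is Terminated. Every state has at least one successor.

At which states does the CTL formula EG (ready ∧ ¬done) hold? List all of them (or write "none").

{Blocked}

States satisfying ready ∧ ¬done: {Blocked, New}.
States satisfying EG (ready ∧ ¬done): {Blocked}.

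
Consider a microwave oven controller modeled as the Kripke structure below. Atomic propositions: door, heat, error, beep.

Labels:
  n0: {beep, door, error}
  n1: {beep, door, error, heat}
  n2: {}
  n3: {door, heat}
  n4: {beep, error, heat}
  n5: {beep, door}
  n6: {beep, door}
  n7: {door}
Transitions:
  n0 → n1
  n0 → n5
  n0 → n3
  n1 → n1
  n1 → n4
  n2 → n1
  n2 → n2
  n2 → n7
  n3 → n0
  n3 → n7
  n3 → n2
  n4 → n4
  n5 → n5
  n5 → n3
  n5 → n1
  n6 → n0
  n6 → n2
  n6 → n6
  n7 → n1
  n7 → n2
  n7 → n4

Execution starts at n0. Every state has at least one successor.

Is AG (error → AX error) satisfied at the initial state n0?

States satisfying error → AX error: {n1, n2, n3, n4, n5, n6, n7}.
States satisfying AG (error → AX error): {n1, n2, n4, n7}.
n0 is reachable from n0 and violates error → AX error, so AG fails at n0.
n0 ∉ Sat(AG (error → AX error)).

No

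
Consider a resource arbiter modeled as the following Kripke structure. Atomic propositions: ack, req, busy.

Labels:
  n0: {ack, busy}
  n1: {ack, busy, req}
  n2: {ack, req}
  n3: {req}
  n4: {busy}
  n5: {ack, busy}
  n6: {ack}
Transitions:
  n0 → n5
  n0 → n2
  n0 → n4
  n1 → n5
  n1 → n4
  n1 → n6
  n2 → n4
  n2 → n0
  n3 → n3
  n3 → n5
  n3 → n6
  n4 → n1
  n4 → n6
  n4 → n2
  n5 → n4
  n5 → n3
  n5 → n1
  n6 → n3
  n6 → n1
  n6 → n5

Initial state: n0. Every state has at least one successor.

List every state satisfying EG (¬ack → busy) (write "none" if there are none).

{n0, n1, n2, n4, n5, n6}

States satisfying ¬ack → busy: {n0, n1, n2, n4, n5, n6}.
States satisfying EG (¬ack → busy): {n0, n1, n2, n4, n5, n6}.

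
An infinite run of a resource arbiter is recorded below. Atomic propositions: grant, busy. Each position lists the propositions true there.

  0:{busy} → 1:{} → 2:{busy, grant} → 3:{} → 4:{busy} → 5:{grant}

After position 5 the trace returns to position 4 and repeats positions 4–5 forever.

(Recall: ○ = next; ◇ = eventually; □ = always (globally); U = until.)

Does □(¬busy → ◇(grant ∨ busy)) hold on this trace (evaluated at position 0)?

Holds

¬busy → ◇(grant ∨ busy) holds at every position 0..5, and those are all positions ever visited, so □(¬busy → ◇(grant ∨ busy)) holds.
Positions where ¬busy holds: 1, 3, 5.
Check ◇(grant ∨ busy) at each: 1→ok, 3→ok, 5→ok.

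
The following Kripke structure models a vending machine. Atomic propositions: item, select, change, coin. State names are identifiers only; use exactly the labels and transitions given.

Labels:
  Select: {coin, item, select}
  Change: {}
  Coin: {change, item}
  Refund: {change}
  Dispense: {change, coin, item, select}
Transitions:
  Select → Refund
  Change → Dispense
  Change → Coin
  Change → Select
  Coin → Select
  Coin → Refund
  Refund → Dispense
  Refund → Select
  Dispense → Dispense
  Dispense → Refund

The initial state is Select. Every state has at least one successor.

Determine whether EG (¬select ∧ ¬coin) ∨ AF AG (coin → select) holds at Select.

States satisfying ¬select ∧ ¬coin: {Change, Coin, Refund}.
States satisfying EG (¬select ∧ ¬coin): ∅.
States satisfying AG (coin → select): {Select, Change, Coin, Refund, Dispense}.
States satisfying AF AG (coin → select): {Select, Change, Coin, Refund, Dispense}.
States satisfying EG (¬select ∧ ¬coin) ∨ AF AG (coin → select): {Select, Change, Coin, Refund, Dispense}.
Select ∈ Sat(EG (¬select ∧ ¬coin) ∨ AF AG (coin → select)).

Holds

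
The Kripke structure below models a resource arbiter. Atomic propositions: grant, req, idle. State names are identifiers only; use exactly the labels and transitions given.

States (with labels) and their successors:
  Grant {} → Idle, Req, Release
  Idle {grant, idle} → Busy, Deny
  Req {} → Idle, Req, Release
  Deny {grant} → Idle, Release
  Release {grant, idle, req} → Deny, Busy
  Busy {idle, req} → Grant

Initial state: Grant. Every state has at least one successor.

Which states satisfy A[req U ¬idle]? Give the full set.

{Grant, Req, Deny, Release, Busy}

States satisfying req: {Release, Busy}.
States satisfying ¬idle: {Grant, Req, Deny}.
States satisfying A[req U ¬idle]: {Grant, Req, Deny, Release, Busy}.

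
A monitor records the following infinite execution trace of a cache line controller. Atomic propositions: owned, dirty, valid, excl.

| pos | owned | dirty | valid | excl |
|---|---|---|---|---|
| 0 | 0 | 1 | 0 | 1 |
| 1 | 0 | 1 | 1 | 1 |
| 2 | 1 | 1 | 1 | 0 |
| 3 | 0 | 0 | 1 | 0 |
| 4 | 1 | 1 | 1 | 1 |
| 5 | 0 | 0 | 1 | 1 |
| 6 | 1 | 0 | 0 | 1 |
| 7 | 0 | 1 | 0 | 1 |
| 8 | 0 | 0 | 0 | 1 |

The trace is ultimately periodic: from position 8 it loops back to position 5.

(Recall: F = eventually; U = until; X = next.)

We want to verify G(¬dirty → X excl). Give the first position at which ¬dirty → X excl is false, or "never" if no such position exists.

never

¬dirty → X excl holds at every position 0..8, and those are all the positions the trace ever visits, so the invariant G(¬dirty → X excl) is never violated.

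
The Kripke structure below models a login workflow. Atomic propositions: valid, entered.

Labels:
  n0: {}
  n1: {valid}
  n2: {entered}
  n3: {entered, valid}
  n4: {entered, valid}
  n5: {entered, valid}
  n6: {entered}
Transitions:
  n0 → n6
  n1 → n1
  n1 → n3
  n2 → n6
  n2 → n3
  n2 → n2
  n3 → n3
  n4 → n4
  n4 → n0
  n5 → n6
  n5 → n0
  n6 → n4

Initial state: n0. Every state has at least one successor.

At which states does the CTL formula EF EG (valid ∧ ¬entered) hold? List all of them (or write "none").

{n1}

States satisfying EG (valid ∧ ¬entered): {n1}.
States satisfying EF EG (valid ∧ ¬entered): {n1}.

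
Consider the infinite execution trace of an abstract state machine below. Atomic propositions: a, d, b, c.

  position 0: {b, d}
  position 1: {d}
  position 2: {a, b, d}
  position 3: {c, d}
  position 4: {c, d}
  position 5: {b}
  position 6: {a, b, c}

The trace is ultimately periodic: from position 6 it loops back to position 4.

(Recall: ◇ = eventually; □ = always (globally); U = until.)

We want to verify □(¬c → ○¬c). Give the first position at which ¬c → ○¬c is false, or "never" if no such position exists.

2

Check ¬c → ○¬c at each position in order: 0 ✓, 1 ✓.
At position 2 the labels are {a, b, d} and the next position 3 has {c, d}, so ¬c → ○¬c is false there. This is the first violation.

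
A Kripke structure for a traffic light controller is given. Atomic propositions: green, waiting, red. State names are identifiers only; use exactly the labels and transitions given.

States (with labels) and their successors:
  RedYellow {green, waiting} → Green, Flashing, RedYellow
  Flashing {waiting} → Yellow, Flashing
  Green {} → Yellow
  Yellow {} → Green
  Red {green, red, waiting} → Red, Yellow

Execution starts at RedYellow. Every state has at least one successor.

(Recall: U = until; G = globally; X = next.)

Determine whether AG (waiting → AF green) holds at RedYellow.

States satisfying waiting → AF green: {RedYellow, Green, Yellow, Red}.
States satisfying AG (waiting → AF green): {Green, Yellow, Red}.
Flashing is reachable from RedYellow and violates waiting → AF green, so AG fails at RedYellow.
RedYellow ∉ Sat(AG (waiting → AF green)).

No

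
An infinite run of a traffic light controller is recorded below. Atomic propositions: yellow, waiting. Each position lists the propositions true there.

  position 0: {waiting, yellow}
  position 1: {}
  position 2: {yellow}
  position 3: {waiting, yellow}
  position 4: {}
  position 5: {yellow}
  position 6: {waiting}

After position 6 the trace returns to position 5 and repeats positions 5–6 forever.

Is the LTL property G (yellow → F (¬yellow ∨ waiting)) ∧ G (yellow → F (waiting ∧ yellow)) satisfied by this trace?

Does not hold

yellow → F (¬yellow ∨ waiting) holds at every position 0..6, and those are all positions ever visited, so G (yellow → F (¬yellow ∨ waiting)) holds.
Positions where yellow holds: 0, 2, 3, 5.
Check F (¬yellow ∨ waiting) at each: 0→ok, 2→ok, 3→ok, 5→ok.
yellow → F (waiting ∧ yellow) must hold at every position from 0 onward. It fails at position 5, so G (yellow → F (waiting ∧ yellow)) is false.
Positions where yellow holds: 0, 2, 3, 5.
Check F (waiting ∧ yellow) at each: 0→ok, 2→ok, 3→ok, 5→fails.
At position 0: G (yellow → F (¬yellow ∨ waiting)) is true; G (yellow → F (waiting ∧ yellow)) is false; so G (yellow → F (¬yellow ∨ waiting)) ∧ G (yellow → F (waiting ∧ yellow)) is false.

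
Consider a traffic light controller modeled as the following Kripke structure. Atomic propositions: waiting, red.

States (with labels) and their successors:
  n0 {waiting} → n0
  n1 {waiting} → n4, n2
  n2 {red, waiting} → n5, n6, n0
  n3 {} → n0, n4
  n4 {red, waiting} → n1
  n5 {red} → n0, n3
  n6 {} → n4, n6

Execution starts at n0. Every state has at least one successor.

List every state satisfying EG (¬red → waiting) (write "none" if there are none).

{n0, n1, n2, n4, n5}

States satisfying ¬red → waiting: {n0, n1, n2, n4, n5}.
States satisfying EG (¬red → waiting): {n0, n1, n2, n4, n5}.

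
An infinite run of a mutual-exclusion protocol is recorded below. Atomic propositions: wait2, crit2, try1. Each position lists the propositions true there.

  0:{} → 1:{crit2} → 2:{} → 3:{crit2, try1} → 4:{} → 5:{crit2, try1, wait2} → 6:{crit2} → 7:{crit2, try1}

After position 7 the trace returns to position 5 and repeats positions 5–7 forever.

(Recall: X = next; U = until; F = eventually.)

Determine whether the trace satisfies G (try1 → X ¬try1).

try1 → X ¬try1 must hold at every position from 0 onward. It fails at position 7, so G (try1 → X ¬try1) is false.
Positions where try1 holds: 3, 5, 7.
Check X ¬try1 at each: 3→ok, 5→ok, 7→fails.

No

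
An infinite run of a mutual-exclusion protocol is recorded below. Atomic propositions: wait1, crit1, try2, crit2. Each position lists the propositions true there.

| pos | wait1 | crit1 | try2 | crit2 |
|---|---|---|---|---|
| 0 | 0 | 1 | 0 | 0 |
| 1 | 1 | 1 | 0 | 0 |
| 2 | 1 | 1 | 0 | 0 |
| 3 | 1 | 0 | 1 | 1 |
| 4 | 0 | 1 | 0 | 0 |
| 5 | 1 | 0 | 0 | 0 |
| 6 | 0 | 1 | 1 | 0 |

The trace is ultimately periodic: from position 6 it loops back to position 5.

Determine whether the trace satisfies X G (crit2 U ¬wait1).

Violated

The position after 0 is 1; G (crit2 U ¬wait1) is false there.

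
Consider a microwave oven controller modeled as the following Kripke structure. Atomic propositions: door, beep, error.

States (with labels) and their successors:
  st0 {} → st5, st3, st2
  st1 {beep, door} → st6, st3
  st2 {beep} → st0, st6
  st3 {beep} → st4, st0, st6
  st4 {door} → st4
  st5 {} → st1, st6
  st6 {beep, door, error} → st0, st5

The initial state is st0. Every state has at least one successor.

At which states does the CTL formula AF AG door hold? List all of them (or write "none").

States satisfying AG door: {st4}.
States satisfying AF AG door: {st4}.

{st4}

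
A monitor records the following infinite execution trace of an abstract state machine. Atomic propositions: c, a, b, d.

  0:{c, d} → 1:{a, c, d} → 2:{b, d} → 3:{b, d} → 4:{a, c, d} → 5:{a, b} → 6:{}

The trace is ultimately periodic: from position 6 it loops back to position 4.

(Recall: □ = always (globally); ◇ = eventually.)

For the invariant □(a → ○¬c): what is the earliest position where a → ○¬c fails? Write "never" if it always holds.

a → ○¬c holds at every position 0..6, and those are all the positions the trace ever visits, so the invariant □(a → ○¬c) is never violated.

never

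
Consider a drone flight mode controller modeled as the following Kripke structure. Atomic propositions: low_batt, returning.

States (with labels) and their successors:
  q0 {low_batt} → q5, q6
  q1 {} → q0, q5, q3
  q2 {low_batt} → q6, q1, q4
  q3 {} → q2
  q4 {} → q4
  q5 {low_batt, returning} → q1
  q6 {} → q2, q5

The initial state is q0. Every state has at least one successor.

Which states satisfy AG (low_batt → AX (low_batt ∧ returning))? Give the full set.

States satisfying low_batt → AX (low_batt ∧ returning): {q1, q3, q4, q6}.
States satisfying AG (low_batt → AX (low_batt ∧ returning)): {q4}.

{q4}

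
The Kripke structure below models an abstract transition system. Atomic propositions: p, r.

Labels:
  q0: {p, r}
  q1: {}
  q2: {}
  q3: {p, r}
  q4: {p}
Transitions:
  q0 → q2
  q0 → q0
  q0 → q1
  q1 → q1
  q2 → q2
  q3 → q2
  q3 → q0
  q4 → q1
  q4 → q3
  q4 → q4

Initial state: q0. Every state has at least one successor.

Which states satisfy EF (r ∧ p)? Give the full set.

{q0, q3, q4}

States satisfying r ∧ p: {q0, q3}.
States satisfying EF (r ∧ p): {q0, q3, q4}.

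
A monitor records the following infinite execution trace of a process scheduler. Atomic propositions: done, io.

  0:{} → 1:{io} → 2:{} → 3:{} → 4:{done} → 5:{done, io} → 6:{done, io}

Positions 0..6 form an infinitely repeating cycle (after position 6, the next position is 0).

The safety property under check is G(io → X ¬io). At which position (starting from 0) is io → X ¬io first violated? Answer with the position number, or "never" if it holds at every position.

Check io → X ¬io at each position in order: 0 ✓, 1 ✓, 2 ✓, 3 ✓, 4 ✓.
At position 5 the labels are {done, io} and the next position 6 has {done, io}, so io → X ¬io is false there. This is the first violation.

5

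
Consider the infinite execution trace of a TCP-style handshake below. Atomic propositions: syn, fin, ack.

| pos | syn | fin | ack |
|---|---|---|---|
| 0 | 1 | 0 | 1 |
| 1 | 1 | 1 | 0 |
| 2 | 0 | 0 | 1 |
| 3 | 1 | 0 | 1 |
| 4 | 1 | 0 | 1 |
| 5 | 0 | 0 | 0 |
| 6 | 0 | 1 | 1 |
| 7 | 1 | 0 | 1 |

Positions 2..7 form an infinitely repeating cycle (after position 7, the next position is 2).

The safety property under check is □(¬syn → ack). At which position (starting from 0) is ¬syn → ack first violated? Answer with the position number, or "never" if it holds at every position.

5

Check ¬syn → ack at each position in order: 0 ✓, 1 ✓, 2 ✓, 3 ✓, 4 ✓.
At position 5 the labels are {}, so ¬syn → ack is false there. This is the first violation.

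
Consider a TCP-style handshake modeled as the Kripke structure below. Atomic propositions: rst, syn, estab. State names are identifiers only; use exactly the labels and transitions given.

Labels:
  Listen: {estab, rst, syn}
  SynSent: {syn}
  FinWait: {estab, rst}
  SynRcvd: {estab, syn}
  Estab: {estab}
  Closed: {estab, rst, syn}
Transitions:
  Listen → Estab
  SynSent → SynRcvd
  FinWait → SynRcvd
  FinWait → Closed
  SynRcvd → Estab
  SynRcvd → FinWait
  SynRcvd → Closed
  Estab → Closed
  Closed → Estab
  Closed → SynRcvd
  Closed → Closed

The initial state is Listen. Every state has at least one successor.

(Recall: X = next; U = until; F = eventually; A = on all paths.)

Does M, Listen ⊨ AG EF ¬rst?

Satisfied

States satisfying EF ¬rst: {Listen, SynSent, FinWait, SynRcvd, Estab, Closed}.
States satisfying AG EF ¬rst: {Listen, SynSent, FinWait, SynRcvd, Estab, Closed}.
Every state reachable from Listen satisfies EF ¬rst.
Listen ∈ Sat(AG EF ¬rst).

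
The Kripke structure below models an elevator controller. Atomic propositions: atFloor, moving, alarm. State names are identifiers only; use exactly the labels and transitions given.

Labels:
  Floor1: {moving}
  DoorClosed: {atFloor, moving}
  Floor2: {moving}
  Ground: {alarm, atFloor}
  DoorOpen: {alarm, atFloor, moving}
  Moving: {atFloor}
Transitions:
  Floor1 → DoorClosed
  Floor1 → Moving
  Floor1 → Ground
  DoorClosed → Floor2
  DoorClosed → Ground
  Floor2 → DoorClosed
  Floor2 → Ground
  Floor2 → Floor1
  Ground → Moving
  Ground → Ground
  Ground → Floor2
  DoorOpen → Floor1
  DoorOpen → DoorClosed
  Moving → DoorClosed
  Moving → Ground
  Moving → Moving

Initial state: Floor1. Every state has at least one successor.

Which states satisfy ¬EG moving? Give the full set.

States satisfying moving: {Floor1, DoorClosed, Floor2, DoorOpen}.
States satisfying EG moving: {Floor1, DoorClosed, Floor2, DoorOpen}.
States satisfying ¬EG moving: {Ground, Moving}.

{Ground, Moving}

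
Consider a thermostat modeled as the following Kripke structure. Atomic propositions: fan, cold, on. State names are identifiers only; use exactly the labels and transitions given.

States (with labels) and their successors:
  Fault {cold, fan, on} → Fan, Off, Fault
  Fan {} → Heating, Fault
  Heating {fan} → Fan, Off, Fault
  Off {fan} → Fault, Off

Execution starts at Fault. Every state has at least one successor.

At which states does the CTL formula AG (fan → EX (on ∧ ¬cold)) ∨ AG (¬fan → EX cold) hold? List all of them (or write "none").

States satisfying fan → EX (on ∧ ¬cold): {Fan}.
States satisfying AG (fan → EX (on ∧ ¬cold)): ∅.
States satisfying ¬fan → EX cold: {Fault, Fan, Heating, Off}.
States satisfying AG (¬fan → EX cold): {Fault, Fan, Heating, Off}.
States satisfying AG (fan → EX (on ∧ ¬cold)) ∨ AG (¬fan → EX cold): {Fault, Fan, Heating, Off}.

{Fault, Fan, Heating, Off}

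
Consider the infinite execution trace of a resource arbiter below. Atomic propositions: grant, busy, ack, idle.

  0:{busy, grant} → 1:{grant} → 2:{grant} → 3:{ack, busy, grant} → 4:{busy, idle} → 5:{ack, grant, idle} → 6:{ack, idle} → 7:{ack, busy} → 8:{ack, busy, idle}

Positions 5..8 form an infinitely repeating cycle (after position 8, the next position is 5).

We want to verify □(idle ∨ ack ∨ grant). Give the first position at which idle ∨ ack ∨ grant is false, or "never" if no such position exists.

never

idle ∨ ack ∨ grant holds at every position 0..8, and those are all the positions the trace ever visits, so the invariant □(idle ∨ ack ∨ grant) is never violated.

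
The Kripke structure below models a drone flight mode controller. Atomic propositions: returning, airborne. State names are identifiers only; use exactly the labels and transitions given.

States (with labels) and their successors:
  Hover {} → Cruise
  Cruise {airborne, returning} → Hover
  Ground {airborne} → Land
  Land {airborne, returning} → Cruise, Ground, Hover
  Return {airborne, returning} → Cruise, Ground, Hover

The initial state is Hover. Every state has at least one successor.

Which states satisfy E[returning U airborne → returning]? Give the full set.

{Hover, Cruise, Land, Return}

States satisfying returning: {Cruise, Land, Return}.
States satisfying airborne → returning: {Hover, Cruise, Land, Return}.
States satisfying E[returning U airborne → returning]: {Hover, Cruise, Land, Return}.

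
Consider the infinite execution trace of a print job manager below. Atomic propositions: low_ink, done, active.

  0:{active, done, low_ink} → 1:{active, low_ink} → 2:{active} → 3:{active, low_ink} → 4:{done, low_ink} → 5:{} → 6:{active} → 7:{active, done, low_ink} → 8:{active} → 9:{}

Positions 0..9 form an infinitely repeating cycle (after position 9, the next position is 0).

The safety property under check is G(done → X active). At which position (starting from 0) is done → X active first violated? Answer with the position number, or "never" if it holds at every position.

Check done → X active at each position in order: 0 ✓, 1 ✓, 2 ✓, 3 ✓.
At position 4 the labels are {done, low_ink} and the next position 5 has {}, so done → X active is false there. This is the first violation.

4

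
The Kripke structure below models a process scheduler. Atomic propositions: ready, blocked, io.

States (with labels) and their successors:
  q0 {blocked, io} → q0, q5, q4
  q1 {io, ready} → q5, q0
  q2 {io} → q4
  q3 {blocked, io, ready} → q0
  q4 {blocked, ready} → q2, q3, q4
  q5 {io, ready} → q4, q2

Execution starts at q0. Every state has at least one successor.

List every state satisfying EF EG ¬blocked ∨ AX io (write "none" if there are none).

States satisfying EG ¬blocked: ∅.
States satisfying EF EG ¬blocked: ∅.
States satisfying io: {q0, q1, q2, q3, q5}.
States satisfying AX io: {q1, q3}.
States satisfying EF EG ¬blocked ∨ AX io: {q1, q3}.

{q1, q3}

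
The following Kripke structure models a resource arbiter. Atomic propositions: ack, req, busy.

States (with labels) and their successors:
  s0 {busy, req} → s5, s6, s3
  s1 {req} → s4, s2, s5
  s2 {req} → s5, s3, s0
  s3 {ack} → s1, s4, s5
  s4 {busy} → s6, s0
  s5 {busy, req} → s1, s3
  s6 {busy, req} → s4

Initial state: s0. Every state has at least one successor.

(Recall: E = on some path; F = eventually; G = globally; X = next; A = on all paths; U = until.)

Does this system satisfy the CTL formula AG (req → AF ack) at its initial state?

States satisfying req → AF ack: {s3, s4}.
States satisfying AG (req → AF ack): ∅.
s0 is reachable from s0 and violates req → AF ack, so AG fails at s0.
s0 ∉ Sat(AG (req → AF ack)).

Does not hold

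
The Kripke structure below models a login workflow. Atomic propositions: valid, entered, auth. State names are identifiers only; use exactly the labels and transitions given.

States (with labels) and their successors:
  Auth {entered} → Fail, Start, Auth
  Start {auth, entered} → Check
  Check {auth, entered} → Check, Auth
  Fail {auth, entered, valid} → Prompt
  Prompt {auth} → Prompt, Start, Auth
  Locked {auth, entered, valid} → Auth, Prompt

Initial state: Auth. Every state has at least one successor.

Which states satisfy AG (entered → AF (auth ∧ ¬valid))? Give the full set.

none

States satisfying entered → AF (auth ∧ ¬valid): {Start, Check, Fail, Prompt}.
States satisfying AG (entered → AF (auth ∧ ¬valid)): ∅.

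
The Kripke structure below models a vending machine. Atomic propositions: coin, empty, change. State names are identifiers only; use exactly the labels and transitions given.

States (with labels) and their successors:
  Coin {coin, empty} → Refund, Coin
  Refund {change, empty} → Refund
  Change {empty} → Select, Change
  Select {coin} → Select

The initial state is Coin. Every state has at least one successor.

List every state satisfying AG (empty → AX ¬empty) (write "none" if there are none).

{Select}

States satisfying empty → AX ¬empty: {Select}.
States satisfying AG (empty → AX ¬empty): {Select}.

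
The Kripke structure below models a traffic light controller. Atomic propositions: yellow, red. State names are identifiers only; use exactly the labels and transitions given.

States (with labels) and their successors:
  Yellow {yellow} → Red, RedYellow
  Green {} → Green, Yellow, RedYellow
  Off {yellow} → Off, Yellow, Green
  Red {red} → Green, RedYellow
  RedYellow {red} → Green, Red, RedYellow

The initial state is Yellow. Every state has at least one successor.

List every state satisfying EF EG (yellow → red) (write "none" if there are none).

{Yellow, Green, Off, Red, RedYellow}

States satisfying EG (yellow → red): {Green, Red, RedYellow}.
States satisfying EF EG (yellow → red): {Yellow, Green, Off, Red, RedYellow}.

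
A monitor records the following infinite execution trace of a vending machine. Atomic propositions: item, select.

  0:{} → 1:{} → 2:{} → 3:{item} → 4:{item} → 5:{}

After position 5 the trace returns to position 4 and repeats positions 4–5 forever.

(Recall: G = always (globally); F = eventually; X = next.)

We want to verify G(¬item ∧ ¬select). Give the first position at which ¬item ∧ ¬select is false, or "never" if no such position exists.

3

Check ¬item ∧ ¬select at each position in order: 0 ✓, 1 ✓, 2 ✓.
At position 3 the labels are {item}, so ¬item ∧ ¬select is false there. This is the first violation.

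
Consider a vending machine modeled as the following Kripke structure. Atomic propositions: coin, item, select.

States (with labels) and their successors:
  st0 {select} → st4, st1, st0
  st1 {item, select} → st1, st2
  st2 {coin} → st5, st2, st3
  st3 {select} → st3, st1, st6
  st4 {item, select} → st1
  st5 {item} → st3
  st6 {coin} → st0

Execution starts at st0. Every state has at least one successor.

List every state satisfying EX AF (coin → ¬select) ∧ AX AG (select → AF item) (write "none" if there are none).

States satisfying AF (coin → ¬select): {st0, st1, st2, st3, st4, st5, st6}.
States satisfying EX AF (coin → ¬select): {st0, st1, st2, st3, st4, st5, st6}.
States satisfying AG (select → AF item): ∅.
States satisfying AX AG (select → AF item): ∅.
States satisfying EX AF (coin → ¬select) ∧ AX AG (select → AF item): ∅.

none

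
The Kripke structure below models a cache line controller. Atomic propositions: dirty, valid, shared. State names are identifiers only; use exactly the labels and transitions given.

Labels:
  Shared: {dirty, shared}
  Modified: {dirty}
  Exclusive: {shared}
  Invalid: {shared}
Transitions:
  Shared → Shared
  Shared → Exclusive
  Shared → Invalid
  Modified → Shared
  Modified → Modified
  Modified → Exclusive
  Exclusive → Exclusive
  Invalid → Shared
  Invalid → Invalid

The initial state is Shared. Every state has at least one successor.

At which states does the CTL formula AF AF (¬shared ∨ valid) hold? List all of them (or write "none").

{Modified}

States satisfying AF (¬shared ∨ valid): {Modified}.
States satisfying AF AF (¬shared ∨ valid): {Modified}.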